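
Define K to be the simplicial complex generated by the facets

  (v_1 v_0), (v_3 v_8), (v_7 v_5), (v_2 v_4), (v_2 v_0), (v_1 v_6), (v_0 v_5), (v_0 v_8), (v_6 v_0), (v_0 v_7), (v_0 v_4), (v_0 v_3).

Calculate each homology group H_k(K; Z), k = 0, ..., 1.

H_0 ≅ Z,  H_1 ≅ Z^4.

Fix the vertex order v_0 < v_1 < v_2 < v_3 < v_4 < v_5 < v_6 < v_7 < v_8 and write every simplex with vertices in increasing order. Then dim K = 1 and the simplices of K are:

  0-simplices (9): [v_0], [v_1], [v_2], [v_3], [v_4], [v_5], [v_6], [v_7], [v_8]
  1-simplices (12): [v_0,v_1], [v_0,v_2], [v_0,v_3], [v_0,v_4], [v_0,v_5], [v_0,v_6], [v_0,v_7], [v_0,v_8], [v_1,v_6], [v_2,v_4], [v_3,v_8], [v_5,v_7]

so the chain groups are C_0 ≅ Z^9, C_1 ≅ Z^12.

∂_1: C_1 → C_0 is given by ∂[p,q] = [q] − [p].
The 9×12 boundary matrix has rank 8 and Smith normal form diag(1,1,1,1,1,1,1,1).

Reading off H_k = ker ∂_k / im ∂_{k+1}:

  H_0: rank C_0 − rank ∂_1 = 9 − 8 = 1, and the invariant factors of ∂_1 are all 1, so H_0 ≅ Z.
  H_1: rank ker ∂_1 − rank ∂_2 = (12 − 8) − 0 = 4, and there is no ∂_2, so H_1 ≅ Z^4.

As a check, the Euler characteristic is 9 − 12 = -3, which agrees with 1 − 4 = -3.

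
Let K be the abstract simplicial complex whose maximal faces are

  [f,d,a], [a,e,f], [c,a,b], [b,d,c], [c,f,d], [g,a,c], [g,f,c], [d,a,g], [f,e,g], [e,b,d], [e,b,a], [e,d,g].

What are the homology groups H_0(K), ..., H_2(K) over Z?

Fix the vertex order a < b < c < d < e < f < g and write every simplex with vertices in increasing order. Then dim K = 2 and the simplices of K are:

  0-simplices (7): a, b, c, d, e, f, g
  1-simplices (18): ab, ac, ad, ae, af, ag, bc, bd, be, cd, cf, cg, de, df, dg, ef, eg, fg
  2-simplices (12): abc, abe, acg, adf, adg, aef, bcd, bde, cdf, cfg, deg, efg

so the chain groups are C_0 ≅ Z^7, C_1 ≅ Z^18, C_2 ≅ Z^12.

The boundary map ∂_1: C_1 → C_0 maps an edge to its endpoints' difference, ∂[p,q] = q − p.
As a 7×18 matrix over Z this has rank 6, with invariant factors (1,1,1,1,1,1).

Boundary ∂_2: C_2 → C_1 maps a triangle to the signed sum of its edges. For instance
  ∂bcd = cd − bd + bc,
  ∂acg = cg − ag + ac.
As a 18×12 matrix over Z this has rank 12, with invariant factors (1,1,1,1,1,1,1,1,1,1,1,2).

From H_k ≅ ker(∂_k) / im(∂_{k+1}) we obtain:

  H_0: rank C_0 − rank ∂_1 = 7 − 6 = 1, and the invariant factors of ∂_1 are all 1, so H_0 ≅ Z.
  H_1: rank ker ∂_1 − rank ∂_2 = (18 − 6) − 12 = 0, and ∂_2 has invariant factor 2 > 1, so H_1 ≅ Z/2.
  H_2: rank ker ∂_2 − rank ∂_3 = (12 − 12) − 0 = 0, and there is no ∂_3, so H_2 ≅ 0.

As a check, the Euler characteristic is 7 − 18 + 12 = 1, which agrees with 1 − 0 + 0 = 1.

H_0 = Z,  H_1 = Z/2,  H_2 = 0.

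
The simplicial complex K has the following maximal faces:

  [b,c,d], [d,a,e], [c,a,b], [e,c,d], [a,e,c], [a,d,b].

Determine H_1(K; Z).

Take the total order a < b < c < d < e on the vertex set. Then K (dimension 2) consists of the simplices:

  0-simplices (5): a, b, c, d, e
  1-simplices (9): ab, ac, ad, ae, bc, bd, cd, ce, de
  2-simplices (6): abc, abd, ace, ade, bcd, cde

so the chain groups are C_0 ≅ Z^5, C_1 ≅ Z^9, C_2 ≅ Z^6.

∂_1: C_1 → C_0 sends each edge [p,q] (with p < q) to q − p. For instance
  ∂ad = d − a.
This gives a 5×9 integer matrix of rank 4; reducing to Smith normal form yields diagonal entries (1,1,1,1).

Boundary ∂_2: C_2 → C_1 sends each 2-simplex [p,q,r] to [q,r] − [p,r] + [p,q]. For instance
  ∂ace = ce − ae + ac,
  ∂ade = de − ae + ad.
This gives a 9×6 integer matrix of rank 5; reducing to Smith normal form yields diagonal entries (1,1,1,1,1).

Now H_k = ker ∂_k / im ∂_{k+1}, so:

  H_1: rank ker ∂_1 − rank ∂_2 = (9 − 4) − 5 = 0, and the invariant factors of ∂_2 are all 1, so H_1 = 0.

(K is a triangulation of the 2-sphere S^2.)

H_1 ≅ 0.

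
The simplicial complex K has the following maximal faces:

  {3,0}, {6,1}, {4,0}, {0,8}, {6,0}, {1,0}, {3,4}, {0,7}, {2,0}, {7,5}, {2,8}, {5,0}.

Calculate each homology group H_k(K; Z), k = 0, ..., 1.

Order the vertices as 0 < 1 < 2 < 3 < 4 < 5 < 6 < 7 < 8. Listing each simplex with vertices in this order, K has dimension 1 with simplices:

  0-simplices (9): [0], [1], [2], [3], [4], [5], [6], [7], [8]
  1-simplices (12): [0,1], [0,2], [0,3], [0,4], [0,5], [0,6], [0,7], [0,8], [1,6], [2,8], [3,4], [5,7]

Hence C_0 ≅ Z^9, C_1 ≅ Z^12.

The boundary map ∂_1: C_1 → C_0 is given by ∂[p,q] = [q] − [p].
This gives a 9×12 integer matrix of rank 8; reducing to Smith normal form yields diagonal entries (1,1,1,1,1,1,1,1).

Reading off H_k = ker ∂_k / im ∂_{k+1}:

  H_0: rank C_0 − rank ∂_1 = 9 − 8 = 1, and the invariant factors of ∂_1 are all 1, so H_0 = Z.
  H_1: rank ker ∂_1 − rank ∂_2 = (12 − 8) − 0 = 4, and there is no ∂_2, so H_1 = Z^4.

(K is a triangulation of a wedge of 4 circles.)

H_0 ≅ Z,  H_1 ≅ Z^4.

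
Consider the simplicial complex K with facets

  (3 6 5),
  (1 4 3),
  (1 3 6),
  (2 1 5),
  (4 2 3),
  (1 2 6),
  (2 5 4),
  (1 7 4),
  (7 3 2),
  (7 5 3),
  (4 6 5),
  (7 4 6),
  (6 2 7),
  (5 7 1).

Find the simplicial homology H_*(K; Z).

Order the vertices as 1 < 2 < 3 < 4 < 5 < 6 < 7. Listing each simplex with vertices in this order, K has dimension 2 with simplices:

  0-simplices (7): [1], [2], [3], [4], [5], [6], [7]
  1-simplices (21): [1,2], [1,3], [1,4], [1,5], [1,6], [1,7], [2,3], [2,4], [2,5], [2,6], [2,7], [3,4], [3,5], [3,6], [3,7], [4,5], [4,6], [4,7], [5,6], [5,7], [6,7]
  2-simplices (14): [1,2,5], [1,2,6], [1,3,4], [1,3,6], [1,4,7], [1,5,7], [2,3,4], [2,3,7], [2,4,5], [2,6,7], [3,5,6], [3,5,7], [4,5,6], [4,6,7]

so the chain groups are C_0 ≅ Z^7, C_1 ≅ Z^21, C_2 ≅ Z^14.

Boundary ∂_1: C_1 → C_0 sends each edge [p,q] (with p < q) to q − p. For instance
  ∂[1,5] = [5] − [1].
The 7×21 boundary matrix has rank 6 and Smith normal form diag(1,1,1,1,1,1).

Boundary ∂_2: C_2 → C_1 maps a triangle to the signed sum of its edges. For instance
  ∂[1,2,6] = [2,6] − [1,6] + [1,2],
  ∂[4,5,6] = [5,6] − [4,6] + [4,5].
As a 21×14 matrix over Z this has rank 13, with invariant factors (1,1,1,1,1,1,1,1,1,1,1,1,1).

From H_k ≅ ker(∂_k) / im(∂_{k+1}) we obtain:

  H_0: rank C_0 − rank ∂_1 = 7 − 6 = 1, and the invariant factors of ∂_1 are all 1, so H_0 ≅ Z.
  H_1: rank ker ∂_1 − rank ∂_2 = (21 − 6) − 13 = 2, and the invariant factors of ∂_2 are all 1, so H_1 ≅ Z^2.
  H_2: rank ker ∂_2 − rank ∂_3 = (14 − 13) − 0 = 1, and there is no ∂_3, so H_2 ≅ Z.

As a check, the Euler characteristic is 7 − 21 + 14 = 0, which agrees with 1 − 2 + 1 = 0.
(K is a triangulation of the torus T^2.)

H_0 ≅ Z,  H_1 ≅ Z^2,  H_2 ≅ Z.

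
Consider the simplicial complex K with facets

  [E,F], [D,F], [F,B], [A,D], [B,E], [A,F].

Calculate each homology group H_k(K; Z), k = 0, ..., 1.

Order the vertices as A < B < D < E < F. Listing each simplex with vertices in this order, K has dimension 1 with simplices:

  0-simplices (5): A, B, D, E, F
  1-simplices (6): AD, AF, BE, BF, DF, EF

so the chain groups are C_0 ≅ Z^5, C_1 ≅ Z^6.

The boundary map ∂_1: C_1 → C_0 maps an edge to its endpoints' difference, ∂[p,q] = q − p.
As a 5×6 matrix over Z this has rank 4, with invariant factors (1,1,1,1).

Reading off H_k = ker ∂_k / im ∂_{k+1}:

  H_0: rank C_0 − rank ∂_1 = 5 − 4 = 1, and the invariant factors of ∂_1 are all 1, so H_0 ≅ Z.
  H_1: rank ker ∂_1 − rank ∂_2 = (6 − 4) − 0 = 2, and there is no ∂_2, so H_1 ≅ Z^2.

As a check, the Euler characteristic is 5 − 6 = -1, which agrees with 1 − 2 = -1.

H_0 = Z,  H_1 = Z^2.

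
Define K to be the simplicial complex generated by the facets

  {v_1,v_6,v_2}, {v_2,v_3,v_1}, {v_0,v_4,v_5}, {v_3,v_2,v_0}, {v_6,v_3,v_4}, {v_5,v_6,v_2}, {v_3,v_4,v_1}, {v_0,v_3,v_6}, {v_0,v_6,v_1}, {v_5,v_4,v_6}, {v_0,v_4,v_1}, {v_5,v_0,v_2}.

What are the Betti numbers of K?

We work with the vertex ordering v_0 < v_1 < v_2 < v_3 < v_4 < v_5 < v_6. The simplices of K, each written with vertices in increasing order, are:

  0-simplices (7): [v_0], [v_1], [v_2], [v_3], [v_4], [v_5], [v_6]
  1-simplices (18): (18 of them)
  2-simplices (12): (12 of them)

giving chain groups C_0 ≅ Z^7, C_1 ≅ Z^18, C_2 ≅ Z^12.

The boundary map ∂_1: C_1 → C_0 sends each edge [p,q] (with p < q) to q − p.
The resulting 7×18 matrix has rank 6, and its Smith normal form has invariant factors (1,1,1,1,1,1).

The boundary map ∂_2: C_2 → C_1 acts by ∂[p,q,r] = [q,r] − [p,r] + [p,q]. For instance
  ∂[v_0,v_1,v_4] = [v_1,v_4] − [v_0,v_4] + [v_0,v_1],
  ∂[v_0,v_4,v_5] = [v_4,v_5] − [v_0,v_5] + [v_0,v_4].
The 18×12 boundary matrix has rank 12 and Smith normal form diag(1,1,1,1,1,1,1,1,1,1,1,2).

Now H_k = ker ∂_k / im ∂_{k+1}, so:

  H_0: rank C_0 − rank ∂_1 = 7 − 6 = 1, and the invariant factors of ∂_1 are all 1, so H_0 = Z.
  H_1: rank ker ∂_1 − rank ∂_2 = (18 − 6) − 12 = 0, and ∂_2 has invariant factor 2 > 1, so H_1 = Z_2.
  H_2: rank ker ∂_2 − rank ∂_3 = (12 − 12) − 0 = 0, and there is no ∂_3, so H_2 = 0.

(K is a triangulation of the real projective plane RP^2.)

Hence the Betti numbers are b_0 = 1, b_1 = 0, b_2 = 0.

b_0 = 1, b_1 = 0, b_2 = 0.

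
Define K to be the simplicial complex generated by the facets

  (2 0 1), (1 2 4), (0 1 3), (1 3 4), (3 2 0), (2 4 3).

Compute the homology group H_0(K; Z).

H_0 = Z.

We work with the vertex ordering 0 < 1 < 2 < 3 < 4. The simplices of K, each written with vertices in increasing order, are:

  0-simplices (5): [0], [1], [2], [3], [4]
  1-simplices (9): [0,1], [0,2], [0,3], [1,2], [1,3], [1,4], [2,3], [2,4], [3,4]
  2-simplices (6): [0,1,2], [0,1,3], [0,2,3], [1,2,4], [1,3,4], [2,3,4]

Hence C_0 ≅ Z^5, C_1 ≅ Z^9, C_2 ≅ Z^6.

The boundary map ∂_1: C_1 → C_0 is given by ∂[p,q] = [q] − [p]. For instance
  ∂[0,2] = [2] − [0].
As a 5×9 matrix over Z this has rank 4, with invariant factors (1,1,1,1).

Boundary ∂_2: C_2 → C_1 acts by ∂[p,q,r] = [q,r] − [p,r] + [p,q]. For instance
  ∂[0,2,3] = [2,3] − [0,3] + [0,2],
  ∂[2,3,4] = [3,4] − [2,4] + [2,3].
The 9×6 boundary matrix has rank 5 and Smith normal form diag(1,1,1,1,1).

From H_k ≅ ker(∂_k) / im(∂_{k+1}) we obtain:

  H_0: rank C_0 − rank ∂_1 = 5 − 4 = 1, and the invariant factors of ∂_1 are all 1, so H_0 = Z.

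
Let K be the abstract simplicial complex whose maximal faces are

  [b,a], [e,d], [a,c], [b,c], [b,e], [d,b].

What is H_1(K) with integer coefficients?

H_1 ≅ Z^2.

Fix the vertex order a < b < c < d < e and write every simplex with vertices in increasing order. Then dim K = 1 and the simplices of K are:

  0-simplices (5): a, b, c, d, e
  1-simplices (6): ab, ac, bc, bd, be, de

so the chain groups are C_0 ≅ Z^5, C_1 ≅ Z^6.

The boundary map ∂_1: C_1 → C_0 is given by ∂[p,q] = [q] − [p]. For instance
  ∂be = e − b.
The resulting 5×6 matrix has rank 4, and its Smith normal form has invariant factors (1,1,1,1).

Reading off H_k = ker ∂_k / im ∂_{k+1}:

  H_1: rank ker ∂_1 − rank ∂_2 = (6 − 4) − 0 = 2, and there is no ∂_2, so H_1 ≅ Z^2.

(K is a triangulation of a wedge of 2 circles.)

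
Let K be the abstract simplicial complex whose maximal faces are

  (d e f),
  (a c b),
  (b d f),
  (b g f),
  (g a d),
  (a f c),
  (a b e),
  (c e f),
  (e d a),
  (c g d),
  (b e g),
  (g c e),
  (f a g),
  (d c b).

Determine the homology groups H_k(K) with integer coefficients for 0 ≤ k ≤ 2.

H_0 = Z,  H_1 = Z^2,  H_2 = Z.

We work with the vertex ordering a < b < c < d < e < f < g. The simplices of K, each written with vertices in increasing order, are:

  0-simplices (7): a, b, c, d, e, f, g
  1-simplices (21): ab, ac, ad, ae, af, ag, bc, bd, be, bf, bg, cd, ce, cf, cg, de, df, dg, ef, eg, fg
  2-simplices (14): abc, abe, acf, ade, adg, afg, bcd, bdf, beg, bfg, cdg, cef, ceg, def

so the chain groups are C_0 ≅ Z^7, C_1 ≅ Z^21, C_2 ≅ Z^14.

∂_1: C_1 → C_0 is given by ∂[p,q] = [q] − [p]. For instance
  ∂ad = d − a.
This gives a 7×21 integer matrix of rank 6; reducing to Smith normal form yields diagonal entries (1,1,1,1,1,1).

Boundary ∂_2: C_2 → C_1 sends each 2-simplex [p,q,r] to [q,r] − [p,r] + [p,q]. For instance
  ∂cef = ef − cf + ce,
  ∂acf = cf − af + ac.
As a 21×14 matrix over Z this has rank 13, with invariant factors (1,1,1,1,1,1,1,1,1,1,1,1,1).

Computing H_k = (kernel of ∂_k) / (image of ∂_{k+1}):

  H_0: rank C_0 − rank ∂_1 = 7 − 6 = 1, and the invariant factors of ∂_1 are all 1, so H_0 = Z.
  H_1: rank ker ∂_1 − rank ∂_2 = (21 − 6) − 13 = 2, and the invariant factors of ∂_2 are all 1, so H_1 = Z^2.
  H_2: rank ker ∂_2 − rank ∂_3 = (14 − 13) − 0 = 1, and there is no ∂_3, so H_2 = Z.

(K is a triangulation of the torus T^2.)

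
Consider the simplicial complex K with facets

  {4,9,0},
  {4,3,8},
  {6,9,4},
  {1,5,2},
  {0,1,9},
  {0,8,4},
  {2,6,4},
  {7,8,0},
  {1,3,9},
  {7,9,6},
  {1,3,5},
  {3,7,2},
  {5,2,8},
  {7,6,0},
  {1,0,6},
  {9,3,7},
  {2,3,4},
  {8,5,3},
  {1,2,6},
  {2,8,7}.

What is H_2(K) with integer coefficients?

K has 10 vertices, 30 edges, 20 triangles.
rank ∂_2 = 20, rank ∂_3 = 0 ⇒ b_2 = 20 − 20 − 0 = 0. So H_2 ≅ 0.

H_2 = 0.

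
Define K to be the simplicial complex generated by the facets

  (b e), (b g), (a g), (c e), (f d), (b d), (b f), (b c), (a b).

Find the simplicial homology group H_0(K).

H_0 ≅ Z.

We work with the vertex ordering a < b < c < d < e < f < g. The simplices of K, each written with vertices in increasing order, are:

  0-simplices (7): a, b, c, d, e, f, g
  1-simplices (9): ab, ag, bc, bd, be, bf, bg, ce, df

Hence C_0 ≅ Z^7, C_1 ≅ Z^9.

Boundary ∂_1: C_1 → C_0 sends each edge [p,q] (with p < q) to q − p.
The 7×9 boundary matrix has rank 6 and Smith normal form diag(1,1,1,1,1,1).

From H_k ≅ ker(∂_k) / im(∂_{k+1}) we obtain:

  H_0: rank C_0 − rank ∂_1 = 7 − 6 = 1, and the invariant factors of ∂_1 are all 1, so H_0 = Z.

(K is a triangulation of a wedge of 3 circles.)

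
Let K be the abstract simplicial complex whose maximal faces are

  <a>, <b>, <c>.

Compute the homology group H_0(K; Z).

K has 3 vertices.
rank ∂_0 = 0, rank ∂_1 = 0 ⇒ b_0 = 3 − 0 − 0 = 3. So H_0 = Z^3.

H_0 ≅ Z^3.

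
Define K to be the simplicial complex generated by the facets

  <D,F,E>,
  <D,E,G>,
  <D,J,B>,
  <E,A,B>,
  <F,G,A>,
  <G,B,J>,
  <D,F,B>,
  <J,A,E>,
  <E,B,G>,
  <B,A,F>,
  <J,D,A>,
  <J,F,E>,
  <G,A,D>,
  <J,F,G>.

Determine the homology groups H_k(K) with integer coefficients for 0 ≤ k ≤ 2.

H_0 = Z,  H_1 = Z^2,  H_2 = Z.

Take the total order A < B < D < E < F < G < J on the vertex set. Then K (dimension 2) consists of the simplices:

  0-simplices (7): A, B, D, E, F, G, J
  1-simplices (21): AB, AD, AE, AF, AG, AJ, BD, BE, BF, BG, BJ, DE, DF, DG, DJ, EF, EG, EJ, FG, FJ, GJ
  2-simplices (14): ABE, ABF, ADG, ADJ, AEJ, AFG, BDF, BDJ, BEG, BGJ, DEF, DEG, EFJ, FGJ

so the chain groups are C_0 ≅ Z^7, C_1 ≅ Z^21, C_2 ≅ Z^14.

∂_1: C_1 → C_0 sends each edge [p,q] (with p < q) to q − p. For instance
  ∂AJ = J − A.
This gives a 7×21 integer matrix of rank 6; reducing to Smith normal form yields diagonal entries (1,1,1,1,1,1).

Boundary ∂_2: C_2 → C_1 maps a triangle to the signed sum of its edges. For instance
  ∂BDF = DF − BF + BD,
  ∂BDJ = DJ − BJ + BD.
This gives a 21×14 integer matrix of rank 13; reducing to Smith normal form yields diagonal entries (1,1,1,1,1,1,1,1,1,1,1,1,1).

Reading off H_k = ker ∂_k / im ∂_{k+1}:

  H_0: rank C_0 − rank ∂_1 = 7 − 6 = 1, and the invariant factors of ∂_1 are all 1, so H_0 = Z.
  H_1: rank ker ∂_1 − rank ∂_2 = (21 − 6) − 13 = 2, and the invariant factors of ∂_2 are all 1, so H_1 = Z^2.
  H_2: rank ker ∂_2 − rank ∂_3 = (14 − 13) − 0 = 1, and there is no ∂_3, so H_2 = Z.

As a check, the Euler characteristic is 7 − 21 + 14 = 0, which agrees with 1 − 2 + 1 = 0.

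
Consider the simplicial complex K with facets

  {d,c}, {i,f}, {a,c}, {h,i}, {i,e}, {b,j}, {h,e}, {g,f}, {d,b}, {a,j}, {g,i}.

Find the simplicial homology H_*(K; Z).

Fix the vertex order a < b < c < d < e < f < g < h < i < j and write every simplex with vertices in increasing order. Then dim K = 1 and the simplices of K are:

  0-simplices (10): a, b, c, d, e, f, g, h, i, j
  1-simplices (11): ac, aj, bd, bj, cd, eh, ei, fg, fi, gi, hi

Hence C_0 ≅ Z^10, C_1 ≅ Z^11.

The boundary map ∂_1: C_1 → C_0 maps an edge to its endpoints' difference, ∂[p,q] = q − p. For instance
  ∂eh = h − e.
This gives a 10×11 integer matrix of rank 8; reducing to Smith normal form yields diagonal entries (1,1,1,1,1,1,1,1).

Computing H_k = (kernel of ∂_k) / (image of ∂_{k+1}):

  H_0: rank C_0 − rank ∂_1 = 10 − 8 = 2, and the invariant factors of ∂_1 are all 1, so H_0 = Z^2.
  H_1: rank ker ∂_1 − rank ∂_2 = (11 − 8) − 0 = 3, and there is no ∂_2, so H_1 = Z^3.

(K is a triangulation of the disjoint union of a wedge of 2 circles and the circle S^1.)

H_0 ≅ Z^2,  H_1 ≅ Z^3.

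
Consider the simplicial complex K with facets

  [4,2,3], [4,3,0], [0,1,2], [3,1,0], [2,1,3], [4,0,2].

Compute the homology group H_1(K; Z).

H_1 = 0.

Order the vertices as 0 < 1 < 2 < 3 < 4. Listing each simplex with vertices in this order, K has dimension 2 with simplices:

  0-simplices (5): [0], [1], [2], [3], [4]
  1-simplices (9): [0,1], [0,2], [0,3], [0,4], [1,2], [1,3], [2,3], [2,4], [3,4]
  2-simplices (6): [0,1,2], [0,1,3], [0,2,4], [0,3,4], [1,2,3], [2,3,4]

Hence C_0 ≅ Z^5, C_1 ≅ Z^9, C_2 ≅ Z^6.

∂_1: C_1 → C_0 sends each edge [p,q] (with p < q) to q − p.
The resulting 5×9 matrix has rank 4, and its Smith normal form has invariant factors (1,1,1,1).

Boundary ∂_2: C_2 → C_1 acts by ∂[p,q,r] = [q,r] − [p,r] + [p,q]. For instance
  ∂[1,2,3] = [2,3] − [1,3] + [1,2],
  ∂[0,1,2] = [1,2] − [0,2] + [0,1].
As a 9×6 matrix over Z this has rank 5, with invariant factors (1,1,1,1,1).

Computing H_k = (kernel of ∂_k) / (image of ∂_{k+1}):

  H_1: rank ker ∂_1 − rank ∂_2 = (9 − 4) − 5 = 0, and the invariant factors of ∂_2 are all 1, so H_1 ≅ 0.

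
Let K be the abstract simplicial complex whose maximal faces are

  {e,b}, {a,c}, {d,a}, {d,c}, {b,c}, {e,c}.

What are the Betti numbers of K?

We work with the vertex ordering a < b < c < d < e. The simplices of K, each written with vertices in increasing order, are:

  0-simplices (5): a, b, c, d, e
  1-simplices (6): ac, ad, bc, be, cd, ce

so the chain groups are C_0 ≅ Z^5, C_1 ≅ Z^6.

The boundary map ∂_1: C_1 → C_0 sends each edge [p,q] (with p < q) to q − p. For instance
  ∂ad = d − a.
As a 5×6 matrix over Z this has rank 4, with invariant factors (1,1,1,1).

From H_k ≅ ker(∂_k) / im(∂_{k+1}) we obtain:

  H_0: rank C_0 − rank ∂_1 = 5 − 4 = 1, and the invariant factors of ∂_1 are all 1, so H_0 = Z.
  H_1: rank ker ∂_1 − rank ∂_2 = (6 − 4) − 0 = 2, and there is no ∂_2, so H_1 = Z^2.

As a check, the Euler characteristic is 5 − 6 = -1, which agrees with 1 − 2 = -1.

Hence the Betti numbers are b_0 = 1, b_1 = 2.

b_0 = 1, b_1 = 2.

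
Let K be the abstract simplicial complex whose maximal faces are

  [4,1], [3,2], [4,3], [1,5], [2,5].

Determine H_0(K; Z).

Order the vertices as 1 < 2 < 3 < 4 < 5. Listing each simplex with vertices in this order, K has dimension 1 with simplices:

  0-simplices (5): [1], [2], [3], [4], [5]
  1-simplices (5): [1,4], [1,5], [2,3], [2,5], [3,4]

so the chain groups are C_0 ≅ Z^5, C_1 ≅ Z^5.

Boundary ∂_1: C_1 → C_0 sends each edge [p,q] (with p < q) to q − p.
The resulting 5×5 matrix has rank 4, and its Smith normal form has invariant factors (1,1,1,1).

Computing H_k = (kernel of ∂_k) / (image of ∂_{k+1}):

  H_0: rank C_0 − rank ∂_1 = 5 − 4 = 1, and the invariant factors of ∂_1 are all 1, so H_0 ≅ Z.

H_0 = Z.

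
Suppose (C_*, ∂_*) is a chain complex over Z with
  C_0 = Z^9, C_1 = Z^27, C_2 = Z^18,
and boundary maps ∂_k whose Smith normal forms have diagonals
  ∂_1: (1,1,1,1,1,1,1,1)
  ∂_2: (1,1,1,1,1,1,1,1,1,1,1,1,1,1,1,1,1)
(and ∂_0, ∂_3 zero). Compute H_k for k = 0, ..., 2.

H_0 = Z,  H_1 = Z^2,  H_2 = Z.

H_0: b_0 = 9 − 0 − 8 = 1; torsion from ∂_1 factors > 1: none. So H_0 = Z.
H_1: b_1 = 27 − 8 − 17 = 2; torsion from ∂_2 factors > 1: none. So H_1 = Z^2.
H_2: b_2 = 18 − 17 − 0 = 1; torsion from ∂_3 factors > 1: none. So H_2 = Z.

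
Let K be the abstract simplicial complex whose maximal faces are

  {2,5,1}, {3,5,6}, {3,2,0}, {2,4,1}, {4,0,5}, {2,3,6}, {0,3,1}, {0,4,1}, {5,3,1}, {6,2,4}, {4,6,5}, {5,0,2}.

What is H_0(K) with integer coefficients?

H_0 ≅ Z.

Order the vertices as 0 < 1 < 2 < 3 < 4 < 5 < 6. Listing each simplex with vertices in this order, K has dimension 2 with simplices:

  0-simplices (7): [0], [1], [2], [3], [4], [5], [6]
  1-simplices (18): [0,1], [0,2], [0,3], [0,4], [0,5], [1,2], [1,3], [1,4], [1,5], [2,3], [2,4], [2,5], [2,6], [3,5], [3,6], [4,5], [4,6], [5,6]
  2-simplices (12): [0,1,3], [0,1,4], [0,2,3], [0,2,5], [0,4,5], [1,2,4], [1,2,5], [1,3,5], [2,3,6], [2,4,6], [3,5,6], [4,5,6]

Hence C_0 ≅ Z^7, C_1 ≅ Z^18, C_2 ≅ Z^12.

The boundary map ∂_1: C_1 → C_0 is given by ∂[p,q] = [q] − [p]. For instance
  ∂[0,1] = [1] − [0].
As a 7×18 matrix over Z this has rank 6, with invariant factors (1,1,1,1,1,1).

∂_2: C_2 → C_1 acts by ∂[p,q,r] = [q,r] − [p,r] + [p,q]. For instance
  ∂[1,2,4] = [2,4] − [1,4] + [1,2],
  ∂[0,1,3] = [1,3] − [0,3] + [0,1].
As a 18×12 matrix over Z this has rank 12, with invariant factors (1,1,1,1,1,1,1,1,1,1,1,2).

Computing H_k = (kernel of ∂_k) / (image of ∂_{k+1}):

  H_0: rank C_0 − rank ∂_1 = 7 − 6 = 1, and the invariant factors of ∂_1 are all 1, so H_0 = Z.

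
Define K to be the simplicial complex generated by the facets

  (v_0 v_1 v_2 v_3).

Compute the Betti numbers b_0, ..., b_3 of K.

b_0 = 1, b_1 = 0, b_2 = 0, b_3 = 0.

K has 4 vertices, 6 edges, 4 triangles, 1 3-simplex.
rank ∂_0 = 0, rank ∂_1 = 3 ⇒ b_0 = 4 − 0 − 3 = 1; all invariant factors of ∂_1 are 1 so no torsion. So H_0 = Z.
rank ∂_1 = 3, rank ∂_2 = 3 ⇒ b_1 = 6 − 3 − 3 = 0; all invariant factors of ∂_2 are 1 so no torsion. So H_1 = 0.
rank ∂_2 = 3, rank ∂_3 = 1 ⇒ b_2 = 4 − 3 − 1 = 0; all invariant factors of ∂_3 are 1 so no torsion. So H_2 = 0.
rank ∂_3 = 1, rank ∂_4 = 0 ⇒ b_3 = 1 − 1 − 0 = 0. So H_3 = 0.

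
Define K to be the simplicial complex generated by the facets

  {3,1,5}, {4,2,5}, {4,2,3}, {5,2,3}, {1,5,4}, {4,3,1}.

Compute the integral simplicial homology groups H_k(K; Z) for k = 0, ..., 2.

Fix the vertex order 1 < 2 < 3 < 4 < 5 and write every simplex with vertices in increasing order. Then dim K = 2 and the simplices of K are:

  0-simplices (5): [1], [2], [3], [4], [5]
  1-simplices (9): [1,3], [1,4], [1,5], [2,3], [2,4], [2,5], [3,4], [3,5], [4,5]
  2-simplices (6): [1,3,4], [1,3,5], [1,4,5], [2,3,4], [2,3,5], [2,4,5]

so the chain groups are C_0 ≅ Z^5, C_1 ≅ Z^9, C_2 ≅ Z^6.

∂_1: C_1 → C_0 sends each edge [p,q] (with p < q) to q − p. For instance
  ∂[1,5] = [5] − [1].
The 5×9 boundary matrix has rank 4 and Smith normal form diag(1,1,1,1).

∂_2: C_2 → C_1 maps a triangle to the signed sum of its edges. For instance
  ∂[2,4,5] = [4,5] − [2,5] + [2,4],
  ∂[2,3,4] = [3,4] − [2,4] + [2,3].
The 9×6 boundary matrix has rank 5 and Smith normal form diag(1,1,1,1,1).

Now H_k = ker ∂_k / im ∂_{k+1}, so:

  H_0: rank C_0 − rank ∂_1 = 5 − 4 = 1, and the invariant factors of ∂_1 are all 1, so H_0 ≅ Z.
  H_1: rank ker ∂_1 − rank ∂_2 = (9 − 4) − 5 = 0, and the invariant factors of ∂_2 are all 1, so H_1 ≅ 0.
  H_2: rank ker ∂_2 − rank ∂_3 = (6 − 5) − 0 = 1, and there is no ∂_3, so H_2 ≅ Z.

As a check, the Euler characteristic is 5 − 9 + 6 = 2, which agrees with 1 − 0 + 1 = 2.

H_0 = Z,  H_1 = 0,  H_2 = Z.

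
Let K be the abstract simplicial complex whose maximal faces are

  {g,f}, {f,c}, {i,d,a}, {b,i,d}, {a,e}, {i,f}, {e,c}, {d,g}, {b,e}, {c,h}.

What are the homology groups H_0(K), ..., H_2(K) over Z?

We work with the vertex ordering a < b < c < d < e < f < g < h < i. The simplices of K, each written with vertices in increasing order, are:

  0-simplices (9): a, b, c, d, e, f, g, h, i
  1-simplices (13): ad, ae, ai, bd, be, bi, ce, cf, ch, dg, di, fg, fi
  2-simplices (2): adi, bdi

Hence C_0 ≅ Z^9, C_1 ≅ Z^13, C_2 ≅ Z^2.

∂_1: C_1 → C_0 sends each edge [p,q] (with p < q) to q − p. For instance
  ∂bd = d − b.
The resulting 9×13 matrix has rank 8, and its Smith normal form has invariant factors (1,1,1,1,1,1,1,1).

Boundary ∂_2: C_2 → C_1 sends each 2-simplex [p,q,r] to [q,r] − [p,r] + [p,q]. For instance
  ∂bdi = di − bi + bd,
  ∂adi = di − ai + ad.
This gives a 13×2 integer matrix of rank 2; reducing to Smith normal form yields diagonal entries (1,1).

Reading off H_k = ker ∂_k / im ∂_{k+1}:

  H_0: rank C_0 − rank ∂_1 = 9 − 8 = 1, and the invariant factors of ∂_1 are all 1, so H_0 = Z.
  H_1: rank ker ∂_1 − rank ∂_2 = (13 − 8) − 2 = 3, and the invariant factors of ∂_2 are all 1, so H_1 = Z^3.
  H_2: rank ker ∂_2 − rank ∂_3 = (2 − 2) − 0 = 0, and there is no ∂_3, so H_2 = 0.

H_0 ≅ Z,  H_1 ≅ Z^3,  H_2 = 0.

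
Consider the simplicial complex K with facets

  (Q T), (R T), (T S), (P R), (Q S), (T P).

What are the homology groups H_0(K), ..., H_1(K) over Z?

H_0 = Z,  H_1 = Z^2.

We work with the vertex ordering P < Q < R < S < T. The simplices of K, each written with vertices in increasing order, are:

  0-simplices (5): P, Q, R, S, T
  1-simplices (6): PR, PT, QS, QT, RT, ST

giving chain groups C_0 ≅ Z^5, C_1 ≅ Z^6.

The boundary map ∂_1: C_1 → C_0 sends each edge [p,q] (with p < q) to q − p. For instance
  ∂QT = T − Q.
The 5×6 boundary matrix has rank 4 and Smith normal form diag(1,1,1,1).

Reading off H_k = ker ∂_k / im ∂_{k+1}:

  H_0: rank C_0 − rank ∂_1 = 5 − 4 = 1, and the invariant factors of ∂_1 are all 1, so H_0 ≅ Z.
  H_1: rank ker ∂_1 − rank ∂_2 = (6 − 4) − 0 = 2, and there is no ∂_2, so H_1 ≅ Z^2.

(K is a triangulation of a wedge of 2 circles.)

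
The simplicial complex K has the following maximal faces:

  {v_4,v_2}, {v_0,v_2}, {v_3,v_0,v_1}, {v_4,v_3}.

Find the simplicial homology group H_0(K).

H_0 ≅ Z.

Fix the vertex order v_0 < v_1 < v_2 < v_3 < v_4 and write every simplex with vertices in increasing order. Then dim K = 2 and the simplices of K are:

  0-simplices (5): [v_0], [v_1], [v_2], [v_3], [v_4]
  1-simplices (6): [v_0,v_1], [v_0,v_2], [v_0,v_3], [v_1,v_3], [v_2,v_4], [v_3,v_4]
  2-simplices (1): [v_0,v_1,v_3]

so the chain groups are C_0 ≅ Z^5, C_1 ≅ Z^6, C_2 ≅ Z^1.

∂_1: C_1 → C_0 maps an edge to its endpoints' difference, ∂[p,q] = q − p. For instance
  ∂[v_1,v_3] = [v_3] − [v_1].
This gives a 5×6 integer matrix of rank 4; reducing to Smith normal form yields diagonal entries (1,1,1,1).

∂_2: C_2 → C_1 maps a triangle to the signed sum of its edges. For instance
  ∂[v_0,v_1,v_3] = [v_1,v_3] − [v_0,v_3] + [v_0,v_1].
The 6×1 boundary matrix has rank 1 and Smith normal form diag(1).

Now H_k = ker ∂_k / im ∂_{k+1}, so:

  H_0: rank C_0 − rank ∂_1 = 5 − 4 = 1, and the invariant factors of ∂_1 are all 1, so H_0 = Z.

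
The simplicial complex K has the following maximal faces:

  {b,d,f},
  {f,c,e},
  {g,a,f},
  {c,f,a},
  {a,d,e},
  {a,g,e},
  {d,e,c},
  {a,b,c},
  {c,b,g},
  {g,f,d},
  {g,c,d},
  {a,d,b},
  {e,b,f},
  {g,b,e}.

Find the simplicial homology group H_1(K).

H_1 ≅ Z^2.

We work with the vertex ordering a < b < c < d < e < f < g. The simplices of K, each written with vertices in increasing order, are:

  0-simplices (7): a, b, c, d, e, f, g
  1-simplices (21): ab, ac, ad, ae, af, ag, bc, bd, be, bf, bg, cd, ce, cf, cg, de, df, dg, ef, eg, fg
  2-simplices (14): abc, abd, acf, ade, aeg, afg, bcg, bdf, bef, beg, cde, cdg, cef, dfg

giving chain groups C_0 ≅ Z^7, C_1 ≅ Z^21, C_2 ≅ Z^14.

The boundary map ∂_1: C_1 → C_0 sends each edge [p,q] (with p < q) to q − p. For instance
  ∂bf = f − b.
The resulting 7×21 matrix has rank 6, and its Smith normal form has invariant factors (1,1,1,1,1,1).

The boundary map ∂_2: C_2 → C_1 maps a triangle to the signed sum of its edges. For instance
  ∂abd = bd − ad + ab,
  ∂dfg = fg − dg + df.
This gives a 21×14 integer matrix of rank 13; reducing to Smith normal form yields diagonal entries (1,1,1,1,1,1,1,1,1,1,1,1,1).

Computing H_k = (kernel of ∂_k) / (image of ∂_{k+1}):

  H_1: rank ker ∂_1 − rank ∂_2 = (21 − 6) − 13 = 2, and the invariant factors of ∂_2 are all 1, so H_1 = Z^2.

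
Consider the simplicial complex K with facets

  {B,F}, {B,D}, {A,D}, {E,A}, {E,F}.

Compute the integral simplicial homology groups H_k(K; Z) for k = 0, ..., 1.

K has 5 vertices, 5 edges.
rank ∂_0 = 0, rank ∂_1 = 4 ⇒ b_0 = 5 − 0 − 4 = 1; all invariant factors of ∂_1 are 1 so no torsion. So H_0 = Z.
rank ∂_1 = 4, rank ∂_2 = 0 ⇒ b_1 = 5 − 4 − 0 = 1. So H_1 = Z.

H_0 = Z,  H_1 = Z.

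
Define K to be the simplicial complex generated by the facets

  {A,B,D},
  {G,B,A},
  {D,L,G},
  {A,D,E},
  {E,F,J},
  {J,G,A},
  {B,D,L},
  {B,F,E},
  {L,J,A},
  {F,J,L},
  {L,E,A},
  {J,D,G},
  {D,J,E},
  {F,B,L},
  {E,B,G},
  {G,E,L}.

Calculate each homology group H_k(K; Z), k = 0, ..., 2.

Order the vertices as A < B < D < E < F < G < J < L. Listing each simplex with vertices in this order, K has dimension 2 with simplices:

  0-simplices (8): A, B, D, E, F, G, J, L
  1-simplices (24): AB, AD, AE, AG, AJ, AL, BD, BE, BF, BG, BL, DE, DG, DJ, DL, EF, EG, EJ, EL, FJ, FL, GJ, GL, JL
  2-simplices (16): ABD, ABG, ADE, AEL, AGJ, AJL, BDL, BEF, BEG, BFL, DEJ, DGJ, DGL, EFJ, EGL, FJL

so the chain groups are C_0 ≅ Z^8, C_1 ≅ Z^24, C_2 ≅ Z^16.

∂_1: C_1 → C_0 sends each edge [p,q] (with p < q) to q − p. For instance
  ∂AG = G − A.
The resulting 8×24 matrix has rank 7, and its Smith normal form has invariant factors (1,1,1,1,1,1,1).

Boundary ∂_2: C_2 → C_1 acts by ∂[p,q,r] = [q,r] − [p,r] + [p,q]. For instance
  ∂EFJ = FJ − EJ + EF,
  ∂BFL = FL − BL + BF.
This gives a 24×16 integer matrix of rank 15; reducing to Smith normal form yields diagonal entries (1,1,1,1,1,1,1,1,1,1,1,1,1,1,1).

Now H_k = ker ∂_k / im ∂_{k+1}, so:

  H_0: rank C_0 − rank ∂_1 = 8 − 7 = 1, and the invariant factors of ∂_1 are all 1, so H_0 = Z.
  H_1: rank ker ∂_1 − rank ∂_2 = (24 − 7) − 15 = 2, and the invariant factors of ∂_2 are all 1, so H_1 = Z^2.
  H_2: rank ker ∂_2 − rank ∂_3 = (16 − 15) − 0 = 1, and there is no ∂_3, so H_2 = Z.

As a check, the Euler characteristic is 8 − 24 + 16 = 0, which agrees with 1 − 2 + 1 = 0.

H_0 = Z,  H_1 = Z^2,  H_2 = Z.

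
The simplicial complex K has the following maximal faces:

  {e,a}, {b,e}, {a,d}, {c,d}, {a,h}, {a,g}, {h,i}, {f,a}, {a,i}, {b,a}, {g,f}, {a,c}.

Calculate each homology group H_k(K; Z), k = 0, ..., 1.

H_0 = Z,  H_1 = Z^4.

Order the vertices as a < b < c < d < e < f < g < h < i. Listing each simplex with vertices in this order, K has dimension 1 with simplices:

  0-simplices (9): a, b, c, d, e, f, g, h, i
  1-simplices (12): ab, ac, ad, ae, af, ag, ah, ai, be, cd, fg, hi

so the chain groups are C_0 ≅ Z^9, C_1 ≅ Z^12.

Boundary ∂_1: C_1 → C_0 sends each edge [p,q] (with p < q) to q − p. For instance
  ∂cd = d − c.
As a 9×12 matrix over Z this has rank 8, with invariant factors (1,1,1,1,1,1,1,1).

Computing H_k = (kernel of ∂_k) / (image of ∂_{k+1}):

  H_0: rank C_0 − rank ∂_1 = 9 − 8 = 1, and the invariant factors of ∂_1 are all 1, so H_0 = Z.
  H_1: rank ker ∂_1 − rank ∂_2 = (12 − 8) − 0 = 4, and there is no ∂_2, so H_1 = Z^4.

As a check, the Euler characteristic is 9 − 12 = -3, which agrees with 1 − 4 = -3.
(K is a triangulation of a wedge of 4 circles.)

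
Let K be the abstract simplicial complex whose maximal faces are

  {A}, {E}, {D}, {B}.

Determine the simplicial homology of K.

H_0 = Z^4.

Order the vertices as A < B < D < E. Listing each simplex with vertices in this order, K has dimension 0 with simplices:

  0-simplices (4): A, B, D, E

so the chain groups are C_0 ≅ Z^4.

Reading off H_k = ker ∂_k / im ∂_{k+1}:

  H_0: rank C_0 − rank ∂_1 = 4 − 0 = 4, and there is no ∂_1, so H_0 = Z^4.

(K is a triangulation of a set of 4 points.)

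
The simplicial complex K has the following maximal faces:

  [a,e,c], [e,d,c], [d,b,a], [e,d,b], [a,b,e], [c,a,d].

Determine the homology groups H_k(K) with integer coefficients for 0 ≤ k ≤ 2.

H_0 ≅ Z,  H_1 = 0,  H_2 ≅ Z.

We work with the vertex ordering a < b < c < d < e. The simplices of K, each written with vertices in increasing order, are:

  0-simplices (5): a, b, c, d, e
  1-simplices (9): ab, ac, ad, ae, bd, be, cd, ce, de
  2-simplices (6): abd, abe, acd, ace, bde, cde

so the chain groups are C_0 ≅ Z^5, C_1 ≅ Z^9, C_2 ≅ Z^6.

∂_1: C_1 → C_0 is given by ∂[p,q] = [q] − [p].
This gives a 5×9 integer matrix of rank 4; reducing to Smith normal form yields diagonal entries (1,1,1,1).

∂_2: C_2 → C_1 acts by ∂[p,q,r] = [q,r] − [p,r] + [p,q]. For instance
  ∂abd = bd − ad + ab,
  ∂acd = cd − ad + ac.
The 9×6 boundary matrix has rank 5 and Smith normal form diag(1,1,1,1,1).

From H_k ≅ ker(∂_k) / im(∂_{k+1}) we obtain:

  H_0: rank C_0 − rank ∂_1 = 5 − 4 = 1, and the invariant factors of ∂_1 are all 1, so H_0 = Z.
  H_1: rank ker ∂_1 − rank ∂_2 = (9 − 4) − 5 = 0, and the invariant factors of ∂_2 are all 1, so H_1 = 0.
  H_2: rank ker ∂_2 − rank ∂_3 = (6 − 5) − 0 = 1, and there is no ∂_3, so H_2 = Z.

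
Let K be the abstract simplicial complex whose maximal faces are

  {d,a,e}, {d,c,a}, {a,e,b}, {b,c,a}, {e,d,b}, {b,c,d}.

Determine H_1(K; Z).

We work with the vertex ordering a < b < c < d < e. The simplices of K, each written with vertices in increasing order, are:

  0-simplices (5): a, b, c, d, e
  1-simplices (9): ab, ac, ad, ae, bc, bd, be, cd, de
  2-simplices (6): abc, abe, acd, ade, bcd, bde

giving chain groups C_0 ≅ Z^5, C_1 ≅ Z^9, C_2 ≅ Z^6.

∂_1: C_1 → C_0 is given by ∂[p,q] = [q] − [p].
As a 5×9 matrix over Z this has rank 4, with invariant factors (1,1,1,1).

Boundary ∂_2: C_2 → C_1 sends each 2-simplex [p,q,r] to [q,r] − [p,r] + [p,q]. For instance
  ∂ade = de − ae + ad,
  ∂acd = cd − ad + ac.
As a 9×6 matrix over Z this has rank 5, with invariant factors (1,1,1,1,1).

Now H_k = ker ∂_k / im ∂_{k+1}, so:

  H_1: rank ker ∂_1 − rank ∂_2 = (9 − 4) − 5 = 0, and the invariant factors of ∂_2 are all 1, so H_1 ≅ 0.

H_1 = 0.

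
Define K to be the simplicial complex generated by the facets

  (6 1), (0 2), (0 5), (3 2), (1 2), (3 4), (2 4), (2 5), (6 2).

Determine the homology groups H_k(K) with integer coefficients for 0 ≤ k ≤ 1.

Order the vertices as 0 < 1 < 2 < 3 < 4 < 5 < 6. Listing each simplex with vertices in this order, K has dimension 1 with simplices:

  0-simplices (7): [0], [1], [2], [3], [4], [5], [6]
  1-simplices (9): [0,2], [0,5], [1,2], [1,6], [2,3], [2,4], [2,5], [2,6], [3,4]

giving chain groups C_0 ≅ Z^7, C_1 ≅ Z^9.

∂_1: C_1 → C_0 is given by ∂[p,q] = [q] − [p]. For instance
  ∂[0,2] = [2] − [0].
This gives a 7×9 integer matrix of rank 6; reducing to Smith normal form yields diagonal entries (1,1,1,1,1,1).

Reading off H_k = ker ∂_k / im ∂_{k+1}:

  H_0: rank C_0 − rank ∂_1 = 7 − 6 = 1, and the invariant factors of ∂_1 are all 1, so H_0 ≅ Z.
  H_1: rank ker ∂_1 − rank ∂_2 = (9 − 6) − 0 = 3, and there is no ∂_2, so H_1 ≅ Z^3.

H_0 = Z,  H_1 = Z^3.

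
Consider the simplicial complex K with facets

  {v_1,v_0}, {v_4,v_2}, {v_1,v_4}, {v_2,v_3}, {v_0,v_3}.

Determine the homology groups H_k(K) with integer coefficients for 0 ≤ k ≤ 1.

K has 5 vertices, 5 edges.
rank ∂_0 = 0, rank ∂_1 = 4 ⇒ b_0 = 5 − 0 − 4 = 1; all invariant factors of ∂_1 are 1 so no torsion. So H_0 ≅ Z.
rank ∂_1 = 4, rank ∂_2 = 0 ⇒ b_1 = 5 − 4 − 0 = 1. So H_1 ≅ Z.

H_0 ≅ Z,  H_1 ≅ Z.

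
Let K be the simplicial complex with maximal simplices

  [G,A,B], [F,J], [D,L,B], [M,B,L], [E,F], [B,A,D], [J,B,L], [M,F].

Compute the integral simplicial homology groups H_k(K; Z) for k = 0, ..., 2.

H_0 = Z,  H_1 = Z,  H_2 = 0.

Take the total order A < B < D < E < F < G < J < L < M on the vertex set. Then K (dimension 2) consists of the simplices:

  0-simplices (9): A, B, D, E, F, G, J, L, M
  1-simplices (14): AB, AD, AG, BD, BG, BJ, BL, BM, DL, EF, FJ, FM, JL, LM
  2-simplices (5): ABD, ABG, BDL, BJL, BLM

Hence C_0 ≅ Z^9, C_1 ≅ Z^14, C_2 ≅ Z^5.

Boundary ∂_1: C_1 → C_0 is given by ∂[p,q] = [q] − [p]. For instance
  ∂DL = L − D.
This gives a 9×14 integer matrix of rank 8; reducing to Smith normal form yields diagonal entries (1,1,1,1,1,1,1,1).

Boundary ∂_2: C_2 → C_1 maps a triangle to the signed sum of its edges. For instance
  ∂ABD = BD − AD + AB,
  ∂BDL = DL − BL + BD.
This gives a 14×5 integer matrix of rank 5; reducing to Smith normal form yields diagonal entries (1,1,1,1,1).

Reading off H_k = ker ∂_k / im ∂_{k+1}:

  H_0: rank C_0 − rank ∂_1 = 9 − 8 = 1, and the invariant factors of ∂_1 are all 1, so H_0 ≅ Z.
  H_1: rank ker ∂_1 − rank ∂_2 = (14 − 8) − 5 = 1, and the invariant factors of ∂_2 are all 1, so H_1 ≅ Z.
  H_2: rank ker ∂_2 − rank ∂_3 = (5 − 5) − 0 = 0, and there is no ∂_3, so H_2 ≅ 0.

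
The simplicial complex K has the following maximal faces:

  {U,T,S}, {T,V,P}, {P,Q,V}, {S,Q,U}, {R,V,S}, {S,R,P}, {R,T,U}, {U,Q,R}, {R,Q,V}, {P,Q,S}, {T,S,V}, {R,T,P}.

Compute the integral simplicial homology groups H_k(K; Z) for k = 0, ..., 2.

H_0 = Z,  H_1 = Z/2Z,  H_2 = 0.

Take the total order P < Q < R < S < T < U < V on the vertex set. Then K (dimension 2) consists of the simplices:

  0-simplices (7): P, Q, R, S, T, U, V
  1-simplices (18): PQ, PR, PS, PT, PV, QR, QS, QU, QV, RS, RT, RU, RV, ST, SU, SV, TU, TV
  2-simplices (12): PQS, PQV, PRS, PRT, PTV, QRU, QRV, QSU, RSV, RTU, STU, STV

giving chain groups C_0 ≅ Z^7, C_1 ≅ Z^18, C_2 ≅ Z^12.

∂_1: C_1 → C_0 maps an edge to its endpoints' difference, ∂[p,q] = q − p.
The resulting 7×18 matrix has rank 6, and its Smith normal form has invariant factors (1,1,1,1,1,1).

The boundary map ∂_2: C_2 → C_1 sends each 2-simplex [p,q,r] to [q,r] − [p,r] + [p,q]. For instance
  ∂RSV = SV − RV + RS,
  ∂PRS = RS − PS + PR.
This gives a 18×12 integer matrix of rank 12; reducing to Smith normal form yields diagonal entries (1,1,1,1,1,1,1,1,1,1,1,2).

Reading off H_k = ker ∂_k / im ∂_{k+1}:

  H_0: rank C_0 − rank ∂_1 = 7 − 6 = 1, and the invariant factors of ∂_1 are all 1, so H_0 = Z.
  H_1: rank ker ∂_1 − rank ∂_2 = (18 − 6) − 12 = 0, and ∂_2 has invariant factor 2 > 1, so H_1 = Z/2Z.
  H_2: rank ker ∂_2 − rank ∂_3 = (12 − 12) − 0 = 0, and there is no ∂_3, so H_2 = 0.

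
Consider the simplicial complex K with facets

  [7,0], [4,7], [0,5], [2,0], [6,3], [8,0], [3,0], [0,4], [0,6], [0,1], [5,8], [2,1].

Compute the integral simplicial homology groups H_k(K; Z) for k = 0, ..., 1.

Fix the vertex order 0 < 1 < 2 < 3 < 4 < 5 < 6 < 7 < 8 and write every simplex with vertices in increasing order. Then dim K = 1 and the simplices of K are:

  0-simplices (9): [0], [1], [2], [3], [4], [5], [6], [7], [8]
  1-simplices (12): [0,1], [0,2], [0,3], [0,4], [0,5], [0,6], [0,7], [0,8], [1,2], [3,6], [4,7], [5,8]

so the chain groups are C_0 ≅ Z^9, C_1 ≅ Z^12.

Boundary ∂_1: C_1 → C_0 maps an edge to its endpoints' difference, ∂[p,q] = q − p.
The resulting 9×12 matrix has rank 8, and its Smith normal form has invariant factors (1,1,1,1,1,1,1,1).

Reading off H_k = ker ∂_k / im ∂_{k+1}:

  H_0: rank C_0 − rank ∂_1 = 9 − 8 = 1, and the invariant factors of ∂_1 are all 1, so H_0 ≅ Z.
  H_1: rank ker ∂_1 − rank ∂_2 = (12 − 8) − 0 = 4, and there is no ∂_2, so H_1 ≅ Z^4.

H_0 = Z,  H_1 = Z^4.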